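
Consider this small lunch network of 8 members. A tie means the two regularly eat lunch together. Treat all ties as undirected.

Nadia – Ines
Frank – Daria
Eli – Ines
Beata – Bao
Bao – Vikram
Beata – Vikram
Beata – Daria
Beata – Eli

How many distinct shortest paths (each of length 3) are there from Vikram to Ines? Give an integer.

The shortest distance is 3, and the only length-3 path is Vikram–Beata–Eli–Ines. So there is exactly 1 shortest path.

1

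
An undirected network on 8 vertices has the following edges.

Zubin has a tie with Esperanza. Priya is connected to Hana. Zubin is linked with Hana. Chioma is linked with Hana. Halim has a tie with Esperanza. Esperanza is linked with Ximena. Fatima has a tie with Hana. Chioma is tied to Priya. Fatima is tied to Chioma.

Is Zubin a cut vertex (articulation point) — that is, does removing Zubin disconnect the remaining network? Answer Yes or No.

Yes

Removing Zubin leaves {Chioma, Fatima, Hana, and Priya} with no path to {Esperanza, Halim, and Ximena}, so the network splits into 2 components. Zubin is a cut vertex.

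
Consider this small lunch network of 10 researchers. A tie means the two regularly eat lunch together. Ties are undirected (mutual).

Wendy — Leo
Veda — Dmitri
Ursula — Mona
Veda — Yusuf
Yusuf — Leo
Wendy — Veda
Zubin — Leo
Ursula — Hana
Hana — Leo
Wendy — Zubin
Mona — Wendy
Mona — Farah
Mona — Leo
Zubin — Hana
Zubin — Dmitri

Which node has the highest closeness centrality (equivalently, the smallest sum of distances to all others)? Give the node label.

Farness (sum of distances to all others) for each node — Dmitri:20, Farah:23, Hana:17, Leo:13, Mona:15, Ursula:19, Veda:18, Wendy:14, Yusuf:18, Zubin:15.
The smallest farness is 13, for Leo, so Leo has the highest closeness.

Leo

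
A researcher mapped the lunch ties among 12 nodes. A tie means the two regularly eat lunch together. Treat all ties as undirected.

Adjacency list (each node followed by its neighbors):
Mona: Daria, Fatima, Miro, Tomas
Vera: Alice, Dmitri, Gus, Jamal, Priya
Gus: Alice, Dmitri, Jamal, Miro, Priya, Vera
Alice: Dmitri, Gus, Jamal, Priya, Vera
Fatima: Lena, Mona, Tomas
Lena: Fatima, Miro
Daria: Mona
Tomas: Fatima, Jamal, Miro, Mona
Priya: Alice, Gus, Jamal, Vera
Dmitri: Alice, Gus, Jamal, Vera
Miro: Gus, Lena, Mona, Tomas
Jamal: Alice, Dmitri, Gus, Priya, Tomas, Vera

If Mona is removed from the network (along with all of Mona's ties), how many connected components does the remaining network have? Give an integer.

Without Mona, the remaining ties split the others into: {Alice, Dmitri, Fatima, Gus, Jamal, Lena, Miro, Priya, Tomas, Vera}; {Daria}.
That's 2 separate components.

2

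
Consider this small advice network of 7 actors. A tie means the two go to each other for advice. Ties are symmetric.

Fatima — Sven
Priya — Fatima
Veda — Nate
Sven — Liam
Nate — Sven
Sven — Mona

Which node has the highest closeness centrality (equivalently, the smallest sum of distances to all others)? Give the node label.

Sven

Farness (sum of distances to all others) for each node — Fatima:11, Liam:13, Mona:13, Nate:11, Priya:16, Sven:8, Veda:16.
The smallest farness is 8, for Sven, so Sven has the highest closeness.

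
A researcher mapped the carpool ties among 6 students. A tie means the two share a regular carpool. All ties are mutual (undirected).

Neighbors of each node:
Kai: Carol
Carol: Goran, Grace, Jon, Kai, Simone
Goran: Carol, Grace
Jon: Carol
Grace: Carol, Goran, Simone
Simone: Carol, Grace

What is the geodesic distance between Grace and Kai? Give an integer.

One shortest route is Grace – Carol – Kai, which uses 2 edges, and Grace and Kai are not directly tied, so nothing shorter exists. So d(Grace,Kai) = 2.

2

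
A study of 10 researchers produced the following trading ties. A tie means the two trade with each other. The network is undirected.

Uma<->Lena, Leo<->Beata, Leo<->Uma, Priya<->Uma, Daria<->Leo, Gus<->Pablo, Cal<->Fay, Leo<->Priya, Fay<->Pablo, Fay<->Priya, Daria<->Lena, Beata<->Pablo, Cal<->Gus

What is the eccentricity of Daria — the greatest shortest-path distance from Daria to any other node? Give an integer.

4

Distances from Daria: Beata:2, Cal:4, Fay:3, Gus:4, Lena:1, Leo:1, Pablo:3, Priya:2, Uma:2.
The largest is 4 (to Gus and Cal), so the eccentricity of Daria is 4.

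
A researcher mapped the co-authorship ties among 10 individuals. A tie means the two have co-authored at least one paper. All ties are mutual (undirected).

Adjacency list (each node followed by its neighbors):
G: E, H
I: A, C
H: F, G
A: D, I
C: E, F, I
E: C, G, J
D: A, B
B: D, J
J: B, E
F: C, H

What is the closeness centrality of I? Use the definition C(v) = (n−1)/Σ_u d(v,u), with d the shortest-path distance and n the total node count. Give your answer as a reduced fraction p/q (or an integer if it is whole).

Distances from I: A:1, B:3, C:1, D:2, E:2, F:2, G:3, H:3, J:3. Sum = 20.
n = 10, so closeness = 9/20.

9/20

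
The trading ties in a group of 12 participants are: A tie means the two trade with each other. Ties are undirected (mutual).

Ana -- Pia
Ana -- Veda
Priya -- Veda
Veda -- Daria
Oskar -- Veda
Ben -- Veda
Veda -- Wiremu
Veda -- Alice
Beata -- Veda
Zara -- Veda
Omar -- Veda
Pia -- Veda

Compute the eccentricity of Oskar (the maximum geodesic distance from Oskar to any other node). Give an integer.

Distances from Oskar: Alice:2, Ana:2, Beata:2, Ben:2, Daria:2, Omar:2, Pia:2, Priya:2, Veda:1, Wiremu:2, Zara:2.
The largest is 2 (to Alice, Beata, Priya, Wiremu, Ben, Pia, Zara, Daria, Ana, and Omar), so the eccentricity of Oskar is 2.

2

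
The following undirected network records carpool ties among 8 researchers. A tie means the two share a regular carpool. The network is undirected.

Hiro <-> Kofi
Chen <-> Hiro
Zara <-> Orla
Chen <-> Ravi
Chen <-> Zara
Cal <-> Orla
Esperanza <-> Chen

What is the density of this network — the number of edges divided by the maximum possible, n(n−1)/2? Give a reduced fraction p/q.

1/4

There are 7 edges and 8 nodes, so the maximum possible is C(8,2) = 28.
Density = 7/28 = 1/4.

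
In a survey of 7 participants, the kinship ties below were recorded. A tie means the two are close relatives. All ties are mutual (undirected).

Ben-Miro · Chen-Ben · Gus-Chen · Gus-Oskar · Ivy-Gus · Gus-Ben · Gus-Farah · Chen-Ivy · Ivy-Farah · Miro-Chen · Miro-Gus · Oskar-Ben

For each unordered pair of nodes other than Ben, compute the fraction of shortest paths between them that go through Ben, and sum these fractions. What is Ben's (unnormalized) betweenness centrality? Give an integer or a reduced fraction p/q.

Pairs whose geodesics pass through Ben — Oskar–Chen: 1/2; Oskar–Miro: 1/2.
All other pairs contribute 0.
Summing the contributions gives betweenness(Ben) = 1.

1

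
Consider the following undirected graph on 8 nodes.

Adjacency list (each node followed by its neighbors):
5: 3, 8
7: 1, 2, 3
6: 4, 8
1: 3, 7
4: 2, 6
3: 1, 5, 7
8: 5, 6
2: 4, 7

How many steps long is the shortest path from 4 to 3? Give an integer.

One shortest route is 4 – 2 – 7 – 3, which uses 3 edges, and at distance 2 from 4 we only reach {7, 8}, which does not include 3. So d(4,3) = 3.

3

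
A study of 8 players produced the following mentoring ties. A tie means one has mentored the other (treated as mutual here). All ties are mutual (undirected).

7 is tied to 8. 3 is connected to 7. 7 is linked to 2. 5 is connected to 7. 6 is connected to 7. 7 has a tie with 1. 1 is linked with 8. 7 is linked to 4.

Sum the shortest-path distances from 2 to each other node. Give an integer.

13

Distances from 2: 1:2, 3:2, 4:2, 5:2, 6:2, 7:1, 8:2.
Sum = 2 + 2 + 2 + 2 + 2 + 1 + 2 = 13.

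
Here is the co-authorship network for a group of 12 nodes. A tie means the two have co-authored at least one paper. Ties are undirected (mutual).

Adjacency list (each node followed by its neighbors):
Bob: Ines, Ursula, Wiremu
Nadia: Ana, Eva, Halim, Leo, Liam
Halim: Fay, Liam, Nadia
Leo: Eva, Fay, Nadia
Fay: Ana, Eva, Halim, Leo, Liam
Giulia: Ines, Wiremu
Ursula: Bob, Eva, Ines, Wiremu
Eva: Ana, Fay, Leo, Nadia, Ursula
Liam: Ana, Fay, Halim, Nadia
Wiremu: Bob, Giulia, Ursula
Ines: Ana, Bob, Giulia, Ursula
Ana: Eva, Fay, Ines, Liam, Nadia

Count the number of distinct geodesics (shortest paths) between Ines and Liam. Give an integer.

The shortest distance is 2, and the only length-2 path is Ines–Ana–Liam. So there is exactly 1 shortest path.

1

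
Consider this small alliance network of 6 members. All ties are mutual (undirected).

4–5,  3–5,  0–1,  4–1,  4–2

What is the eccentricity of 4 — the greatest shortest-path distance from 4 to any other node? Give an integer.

Distances from 4: 0:2, 1:1, 2:1, 3:2, 5:1.
The largest is 2 (to 0 and 3), so the eccentricity of 4 is 2.

2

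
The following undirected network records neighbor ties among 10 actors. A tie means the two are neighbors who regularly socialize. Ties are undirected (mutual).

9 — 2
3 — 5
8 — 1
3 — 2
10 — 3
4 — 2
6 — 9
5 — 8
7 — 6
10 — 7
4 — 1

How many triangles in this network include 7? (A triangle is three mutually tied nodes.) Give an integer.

7's neighbors are 6 and 10, but none of them are tied to each other, so no triangle contains 7.

0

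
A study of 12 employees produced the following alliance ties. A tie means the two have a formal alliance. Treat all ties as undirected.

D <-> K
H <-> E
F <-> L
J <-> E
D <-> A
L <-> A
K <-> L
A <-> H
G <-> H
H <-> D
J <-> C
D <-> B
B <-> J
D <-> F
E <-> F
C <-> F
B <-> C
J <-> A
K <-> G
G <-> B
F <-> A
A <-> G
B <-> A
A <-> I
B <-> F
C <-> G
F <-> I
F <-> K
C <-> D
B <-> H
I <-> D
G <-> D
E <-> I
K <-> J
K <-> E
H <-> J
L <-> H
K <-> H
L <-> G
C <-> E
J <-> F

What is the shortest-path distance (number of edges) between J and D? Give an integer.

One shortest route is J – F – D, which uses 2 edges, and J and D are not directly tied, so nothing shorter exists. So d(J,D) = 2.

2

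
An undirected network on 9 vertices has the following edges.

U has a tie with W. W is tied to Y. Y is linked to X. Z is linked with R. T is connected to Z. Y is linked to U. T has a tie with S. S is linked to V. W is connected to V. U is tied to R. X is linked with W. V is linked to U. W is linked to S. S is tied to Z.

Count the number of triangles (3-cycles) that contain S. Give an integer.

S's neighbors: T, V, W, and Z.
Neighbor pairs that are themselves tied: S–T–Z; S–V–W. Each forms one triangle with S, for 2 in total.

2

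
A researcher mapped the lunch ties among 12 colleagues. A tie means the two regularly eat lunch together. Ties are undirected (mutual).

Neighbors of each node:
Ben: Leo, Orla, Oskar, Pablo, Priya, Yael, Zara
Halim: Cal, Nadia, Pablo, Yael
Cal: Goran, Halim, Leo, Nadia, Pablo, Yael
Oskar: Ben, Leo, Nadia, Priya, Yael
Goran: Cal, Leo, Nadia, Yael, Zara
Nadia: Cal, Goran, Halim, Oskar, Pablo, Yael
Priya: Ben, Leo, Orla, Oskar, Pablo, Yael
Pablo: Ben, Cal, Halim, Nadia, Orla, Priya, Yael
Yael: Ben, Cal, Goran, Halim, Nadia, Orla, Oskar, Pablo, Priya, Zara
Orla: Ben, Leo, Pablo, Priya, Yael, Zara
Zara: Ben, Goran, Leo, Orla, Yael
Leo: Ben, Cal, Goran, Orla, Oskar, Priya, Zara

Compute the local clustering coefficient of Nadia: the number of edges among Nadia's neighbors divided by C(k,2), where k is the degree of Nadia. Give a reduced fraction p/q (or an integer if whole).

Nadia's neighbors: Cal, Goran, Halim, Oskar, Pablo, and Yael (k = 6).
Possible neighbor pairs: C(6,2) = 15. Edges among them: Cal–Goran, Cal–Halim, Cal–Pablo, Cal–Yael, Goran–Yael, Halim–Pablo, Halim–Yael, Oskar–Yael, Pablo–Yael → e = 9.
Clustering(Nadia) = 9/15 = 3/5.

3/5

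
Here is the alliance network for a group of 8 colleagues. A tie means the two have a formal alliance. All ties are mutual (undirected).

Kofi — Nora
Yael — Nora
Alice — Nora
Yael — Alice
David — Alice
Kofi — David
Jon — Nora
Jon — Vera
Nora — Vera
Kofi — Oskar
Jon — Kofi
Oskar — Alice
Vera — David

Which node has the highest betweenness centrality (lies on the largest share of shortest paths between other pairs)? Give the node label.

Unnormalized betweenness of each node: Alice:56/15, David:47/30, Jon:8/15, Kofi:103/30, Nora:167/30, Oskar:1/3, Vera:5/6, Yael:0.
Nora has the largest value, 167/30, making it the main broker — the node through which the most shortest paths run.

Nora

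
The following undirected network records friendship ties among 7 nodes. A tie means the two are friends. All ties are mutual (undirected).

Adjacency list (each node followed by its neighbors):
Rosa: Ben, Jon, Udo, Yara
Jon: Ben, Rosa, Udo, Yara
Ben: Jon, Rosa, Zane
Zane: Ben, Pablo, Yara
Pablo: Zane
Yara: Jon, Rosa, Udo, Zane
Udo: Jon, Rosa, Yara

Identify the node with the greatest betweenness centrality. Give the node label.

Unnormalized betweenness of each node: Ben:2, Jon:5/6, Pablo:0, Rosa:5/6, Udo:0, Yara:4, Zane:16/3.
Zane has the largest value, 16/3, making it the main broker — the node through which the most shortest paths run.

Zane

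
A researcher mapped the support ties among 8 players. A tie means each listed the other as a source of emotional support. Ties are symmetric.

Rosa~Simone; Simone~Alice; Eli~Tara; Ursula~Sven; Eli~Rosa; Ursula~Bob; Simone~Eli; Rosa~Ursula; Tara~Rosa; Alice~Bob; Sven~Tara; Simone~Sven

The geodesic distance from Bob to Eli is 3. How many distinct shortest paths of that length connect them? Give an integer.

2

The shortest distance is 3. The length-3 paths are: Bob–Alice–Simone–Eli; Bob–Ursula–Rosa–Eli.
That gives 2 distinct shortest paths.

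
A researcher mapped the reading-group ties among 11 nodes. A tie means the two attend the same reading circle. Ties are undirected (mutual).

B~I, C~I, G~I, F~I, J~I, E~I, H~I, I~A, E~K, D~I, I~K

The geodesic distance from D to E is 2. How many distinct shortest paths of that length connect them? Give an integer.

The shortest distance is 2, and the only length-2 path is D–I–E. So there is exactly 1 shortest path.

1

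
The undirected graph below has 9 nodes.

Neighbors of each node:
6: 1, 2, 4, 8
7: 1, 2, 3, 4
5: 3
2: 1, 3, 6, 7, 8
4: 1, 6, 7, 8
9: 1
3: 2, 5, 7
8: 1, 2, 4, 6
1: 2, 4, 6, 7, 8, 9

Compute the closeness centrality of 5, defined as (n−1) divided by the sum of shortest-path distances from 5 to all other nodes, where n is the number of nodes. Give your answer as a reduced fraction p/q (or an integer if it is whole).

Distances from 5: 1:3, 2:2, 3:1, 4:3, 6:3, 7:2, 8:3, 9:4. Sum = 21.
n = 9, so closeness = 8/21.

8/21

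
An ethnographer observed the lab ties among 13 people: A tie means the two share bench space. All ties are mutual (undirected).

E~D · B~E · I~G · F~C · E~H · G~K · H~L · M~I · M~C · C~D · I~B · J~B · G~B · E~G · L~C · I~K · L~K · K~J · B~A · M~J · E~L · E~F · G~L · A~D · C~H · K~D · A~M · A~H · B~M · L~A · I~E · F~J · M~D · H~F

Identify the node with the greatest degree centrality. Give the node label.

Degrees — A:5, B:6, C:5, D:5, E:7, F:4, G:5, H:5, I:5, J:4, K:5, L:6, M:6.
The maximum is 7, attained only by E.

E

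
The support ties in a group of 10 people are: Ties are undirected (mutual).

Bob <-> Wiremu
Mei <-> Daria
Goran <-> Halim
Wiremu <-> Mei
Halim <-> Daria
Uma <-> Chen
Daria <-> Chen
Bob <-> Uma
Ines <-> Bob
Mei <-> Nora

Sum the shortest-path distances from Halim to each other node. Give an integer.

24

Distances from Halim: Bob:4, Chen:2, Daria:1, Goran:1, Ines:5, Mei:2, Nora:3, Uma:3, Wiremu:3.
Sum = 4 + 2 + 1 + 1 + 5 + 2 + 3 + 3 + 3 = 24.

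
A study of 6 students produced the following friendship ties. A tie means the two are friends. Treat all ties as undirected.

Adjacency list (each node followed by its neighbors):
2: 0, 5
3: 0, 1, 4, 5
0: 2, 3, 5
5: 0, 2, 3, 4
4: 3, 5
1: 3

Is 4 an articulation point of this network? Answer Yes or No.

No

Even without 4, every remaining node can still reach every other (the residual graph is connected), so 4 is not a cut vertex.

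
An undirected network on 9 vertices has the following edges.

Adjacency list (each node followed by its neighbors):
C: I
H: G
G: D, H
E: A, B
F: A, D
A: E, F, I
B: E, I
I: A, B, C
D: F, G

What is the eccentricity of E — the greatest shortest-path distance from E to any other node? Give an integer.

5

Distances from E: A:1, B:1, C:3, D:3, F:2, G:4, H:5, I:2.
The largest is 5 (to H), so the eccentricity of E is 5.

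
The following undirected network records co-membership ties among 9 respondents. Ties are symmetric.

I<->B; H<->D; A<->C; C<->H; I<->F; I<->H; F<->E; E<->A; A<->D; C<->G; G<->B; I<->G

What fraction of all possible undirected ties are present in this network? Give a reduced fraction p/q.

1/3

There are 12 edges and 9 nodes, so the maximum possible is C(9,2) = 36.
Density = 12/36 = 1/3.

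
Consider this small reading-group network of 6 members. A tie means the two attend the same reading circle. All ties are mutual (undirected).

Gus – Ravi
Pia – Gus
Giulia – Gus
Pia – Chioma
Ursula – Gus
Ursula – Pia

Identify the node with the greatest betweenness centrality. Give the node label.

Unnormalized betweenness of each node: Chioma:0, Giulia:0, Gus:7, Pia:4, Ravi:0, Ursula:0.
Gus has the largest value, 7, making it the main broker — the node through which the most shortest paths run.

Gus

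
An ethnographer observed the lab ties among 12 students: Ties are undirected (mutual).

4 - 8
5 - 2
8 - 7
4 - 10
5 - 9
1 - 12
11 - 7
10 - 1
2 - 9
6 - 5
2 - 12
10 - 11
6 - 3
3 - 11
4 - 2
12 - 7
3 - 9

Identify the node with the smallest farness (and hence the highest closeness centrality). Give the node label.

2

Farness (sum of distances to all others) for each node — 1:26, 2:19, 3:23, 4:21, 5:24, 6:28, 7:22, 8:26, 9:23, 10:22, 11:21, 12:21.
The smallest farness is 19, for 2, so 2 has the highest closeness.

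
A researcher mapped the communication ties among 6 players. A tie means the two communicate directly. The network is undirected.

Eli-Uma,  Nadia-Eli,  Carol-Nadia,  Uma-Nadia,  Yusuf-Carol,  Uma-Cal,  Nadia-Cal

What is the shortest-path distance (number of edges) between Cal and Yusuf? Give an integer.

3

One shortest route is Cal – Nadia – Carol – Yusuf, which uses 3 edges, and at distance 2 from Cal we only reach {Carol, Eli}, which does not include Yusuf. So d(Cal,Yusuf) = 3.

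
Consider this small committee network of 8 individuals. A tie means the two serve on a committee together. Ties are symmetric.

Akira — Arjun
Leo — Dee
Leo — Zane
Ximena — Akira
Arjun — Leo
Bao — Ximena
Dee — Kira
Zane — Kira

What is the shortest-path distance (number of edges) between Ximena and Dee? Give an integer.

4

One shortest route is Ximena – Akira – Arjun – Leo – Dee, which uses 4 edges, and at distance 3 from Ximena we only reach {Leo}, which does not include Dee. So d(Ximena,Dee) = 4.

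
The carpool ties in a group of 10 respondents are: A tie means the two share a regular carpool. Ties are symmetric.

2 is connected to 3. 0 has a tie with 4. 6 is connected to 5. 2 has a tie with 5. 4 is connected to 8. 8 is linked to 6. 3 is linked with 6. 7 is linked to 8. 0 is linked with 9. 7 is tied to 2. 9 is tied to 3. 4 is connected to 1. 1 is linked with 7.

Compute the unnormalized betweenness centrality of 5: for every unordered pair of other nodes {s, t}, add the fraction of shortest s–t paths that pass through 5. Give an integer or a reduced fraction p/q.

Pairs whose geodesics pass through 5 — 2–6: 1/2.
All other pairs contribute 0.
Summing the contributions gives betweenness(5) = 1/2.

1/2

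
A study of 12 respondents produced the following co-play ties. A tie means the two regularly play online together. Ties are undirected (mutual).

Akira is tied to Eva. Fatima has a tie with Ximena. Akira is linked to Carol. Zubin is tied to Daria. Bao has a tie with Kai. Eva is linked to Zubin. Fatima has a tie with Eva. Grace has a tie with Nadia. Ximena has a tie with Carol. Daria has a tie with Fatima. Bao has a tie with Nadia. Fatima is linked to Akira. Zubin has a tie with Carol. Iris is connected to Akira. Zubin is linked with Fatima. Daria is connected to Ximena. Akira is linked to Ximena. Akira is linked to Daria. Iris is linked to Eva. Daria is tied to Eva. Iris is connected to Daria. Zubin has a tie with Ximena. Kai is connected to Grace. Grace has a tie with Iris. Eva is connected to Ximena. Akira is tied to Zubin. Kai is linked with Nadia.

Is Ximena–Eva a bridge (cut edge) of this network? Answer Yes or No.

No

Even without that edge, Ximena still reaches Eva via Ximena – Fatima – Eva, so the network stays connected. Not a bridge.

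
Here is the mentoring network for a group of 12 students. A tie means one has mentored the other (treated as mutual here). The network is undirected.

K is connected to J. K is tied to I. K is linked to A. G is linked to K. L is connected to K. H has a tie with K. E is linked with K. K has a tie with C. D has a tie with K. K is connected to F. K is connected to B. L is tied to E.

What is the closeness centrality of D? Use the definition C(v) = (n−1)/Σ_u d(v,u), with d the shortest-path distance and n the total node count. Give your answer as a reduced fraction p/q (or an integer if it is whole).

11/21

Distances from D: A:2, B:2, C:2, E:2, F:2, G:2, H:2, I:2, J:2, K:1, L:2. Sum = 21.
n = 12, so closeness = 11/21.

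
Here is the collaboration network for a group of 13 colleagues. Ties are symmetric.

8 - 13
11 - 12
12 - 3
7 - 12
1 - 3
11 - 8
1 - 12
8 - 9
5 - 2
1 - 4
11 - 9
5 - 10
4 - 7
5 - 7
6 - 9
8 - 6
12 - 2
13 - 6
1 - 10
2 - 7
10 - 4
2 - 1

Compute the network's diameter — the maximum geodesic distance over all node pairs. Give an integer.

5

Eccentricity of each node (its greatest distance to any other): 1:4, 2:4, 3:4, 4:5, 5:5, 6:5, 7:4, 8:4, 9:4, 10:5, 11:3, 12:3, 13:5.
The maximum eccentricity is 5, realized for instance by the pair 4–6 via 4 – 1 – 12 – 11 – 9 – 6. So the diameter is 5.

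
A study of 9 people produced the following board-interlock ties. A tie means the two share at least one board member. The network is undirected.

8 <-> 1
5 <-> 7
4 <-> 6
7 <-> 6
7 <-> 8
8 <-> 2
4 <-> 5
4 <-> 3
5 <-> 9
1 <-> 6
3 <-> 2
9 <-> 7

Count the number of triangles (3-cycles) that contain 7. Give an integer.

1

7's neighbors: 5, 6, 8, and 9.
Neighbor pairs that are themselves tied: 7–5–9. Each forms one triangle with 7, for 1 in total.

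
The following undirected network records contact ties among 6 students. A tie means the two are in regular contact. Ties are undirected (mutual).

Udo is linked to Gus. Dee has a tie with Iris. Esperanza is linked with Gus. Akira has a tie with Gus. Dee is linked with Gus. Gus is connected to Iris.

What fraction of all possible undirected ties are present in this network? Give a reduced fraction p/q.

There are 6 edges and 6 nodes, so the maximum possible is C(6,2) = 15.
Density = 6/15 = 2/5.

2/5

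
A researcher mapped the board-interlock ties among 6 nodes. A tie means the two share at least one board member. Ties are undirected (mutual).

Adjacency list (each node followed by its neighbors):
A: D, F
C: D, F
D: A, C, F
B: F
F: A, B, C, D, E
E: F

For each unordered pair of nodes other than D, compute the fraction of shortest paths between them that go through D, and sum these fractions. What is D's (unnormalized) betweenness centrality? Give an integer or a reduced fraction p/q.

Pairs whose geodesics pass through D — C–A: 1/2.
All other pairs contribute 0.
Summing the contributions gives betweenness(D) = 1/2.

1/2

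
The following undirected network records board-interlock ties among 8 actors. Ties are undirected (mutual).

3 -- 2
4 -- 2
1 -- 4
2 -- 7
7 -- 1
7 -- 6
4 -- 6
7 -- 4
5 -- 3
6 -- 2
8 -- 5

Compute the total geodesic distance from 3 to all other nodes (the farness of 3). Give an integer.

Distances from 3: 1:3, 2:1, 4:2, 5:1, 6:2, 7:2, 8:2.
Sum = 3 + 1 + 2 + 1 + 2 + 2 + 2 = 13.

13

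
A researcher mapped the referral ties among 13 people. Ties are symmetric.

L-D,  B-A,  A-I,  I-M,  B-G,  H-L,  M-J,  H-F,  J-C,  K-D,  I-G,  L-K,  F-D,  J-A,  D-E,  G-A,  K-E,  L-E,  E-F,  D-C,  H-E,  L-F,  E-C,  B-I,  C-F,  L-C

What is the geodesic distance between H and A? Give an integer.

4

One shortest route is H – F – C – J – A, which uses 4 edges, and at distance 3 from H we only reach {J}, which does not include A. So d(H,A) = 4.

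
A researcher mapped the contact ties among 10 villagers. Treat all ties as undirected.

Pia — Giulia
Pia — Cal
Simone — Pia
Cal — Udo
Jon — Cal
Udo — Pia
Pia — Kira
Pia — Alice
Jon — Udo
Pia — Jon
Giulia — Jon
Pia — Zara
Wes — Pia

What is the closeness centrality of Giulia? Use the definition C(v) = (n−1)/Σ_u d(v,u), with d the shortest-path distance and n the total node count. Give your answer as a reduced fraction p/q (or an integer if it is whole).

9/16

Distances from Giulia: Alice:2, Cal:2, Jon:1, Kira:2, Pia:1, Simone:2, Udo:2, Wes:2, Zara:2. Sum = 16.
n = 10, so closeness = 9/16.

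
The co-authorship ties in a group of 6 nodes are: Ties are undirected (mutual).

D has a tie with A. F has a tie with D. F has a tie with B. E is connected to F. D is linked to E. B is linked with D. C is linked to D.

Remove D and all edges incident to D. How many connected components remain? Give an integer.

3

Without D, the remaining ties split the others into: {B, E, F}; {C}; {A}.
That's 3 separate components.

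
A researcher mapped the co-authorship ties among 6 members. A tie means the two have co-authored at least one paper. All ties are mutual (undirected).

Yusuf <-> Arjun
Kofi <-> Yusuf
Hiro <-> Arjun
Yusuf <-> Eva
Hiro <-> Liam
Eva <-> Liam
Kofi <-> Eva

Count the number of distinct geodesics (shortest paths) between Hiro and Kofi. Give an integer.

2

The shortest distance is 3. The length-3 paths are: Hiro–Arjun–Yusuf–Kofi; Hiro–Liam–Eva–Kofi.
That gives 2 distinct shortest paths.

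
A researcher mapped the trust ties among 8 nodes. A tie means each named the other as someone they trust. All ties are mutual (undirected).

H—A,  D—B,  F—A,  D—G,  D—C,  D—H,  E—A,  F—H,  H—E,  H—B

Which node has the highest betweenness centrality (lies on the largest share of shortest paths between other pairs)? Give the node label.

Unnormalized betweenness of each node: A:1/2, B:0, C:0, D:11, E:0, F:0, G:0, H:25/2.
H has the largest value, 25/2, making it the main broker — the node through which the most shortest paths run.

H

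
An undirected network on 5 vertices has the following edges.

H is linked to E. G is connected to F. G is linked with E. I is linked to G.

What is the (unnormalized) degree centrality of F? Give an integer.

1

F is directly tied to G. That is 1 neighbor, so the degree of F is 1.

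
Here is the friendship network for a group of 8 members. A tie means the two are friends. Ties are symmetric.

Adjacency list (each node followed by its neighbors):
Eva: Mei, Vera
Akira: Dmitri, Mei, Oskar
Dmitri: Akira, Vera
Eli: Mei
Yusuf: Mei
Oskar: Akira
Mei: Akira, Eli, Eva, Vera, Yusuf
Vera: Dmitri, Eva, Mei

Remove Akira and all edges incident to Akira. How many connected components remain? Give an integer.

Without Akira, the remaining ties split the others into: {Dmitri, Eli, Eva, Mei, Vera, Yusuf}; {Oskar}.
That's 2 separate components.

2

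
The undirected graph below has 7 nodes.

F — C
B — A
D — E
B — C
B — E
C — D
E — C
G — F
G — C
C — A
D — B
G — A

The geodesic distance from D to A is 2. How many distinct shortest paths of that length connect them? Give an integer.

2

The shortest distance is 2. The length-2 paths are: D–B–A; D–C–A.
That gives 2 distinct shortest paths.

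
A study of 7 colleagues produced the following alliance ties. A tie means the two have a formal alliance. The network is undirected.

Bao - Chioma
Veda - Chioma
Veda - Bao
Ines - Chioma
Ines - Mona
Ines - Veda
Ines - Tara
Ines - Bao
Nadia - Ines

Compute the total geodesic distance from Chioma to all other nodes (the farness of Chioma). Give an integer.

Distances from Chioma: Bao:1, Ines:1, Mona:2, Nadia:2, Tara:2, Veda:1.
Sum = 1 + 1 + 2 + 2 + 2 + 1 = 9.

9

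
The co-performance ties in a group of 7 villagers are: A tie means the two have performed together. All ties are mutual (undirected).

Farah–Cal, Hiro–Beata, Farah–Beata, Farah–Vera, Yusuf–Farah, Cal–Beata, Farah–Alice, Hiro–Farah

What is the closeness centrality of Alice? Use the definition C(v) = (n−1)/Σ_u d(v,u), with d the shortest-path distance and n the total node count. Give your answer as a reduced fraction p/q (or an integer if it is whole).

6/11

Distances from Alice: Beata:2, Cal:2, Farah:1, Hiro:2, Vera:2, Yusuf:2. Sum = 11.
n = 7, so closeness = 6/11.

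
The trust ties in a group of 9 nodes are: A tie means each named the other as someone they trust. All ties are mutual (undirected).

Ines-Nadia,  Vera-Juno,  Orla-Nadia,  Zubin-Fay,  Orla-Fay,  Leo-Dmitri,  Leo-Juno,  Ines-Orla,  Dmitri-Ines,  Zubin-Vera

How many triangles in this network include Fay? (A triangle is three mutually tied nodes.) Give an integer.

0

Fay's neighbors are Orla and Zubin, but none of them are tied to each other, so no triangle contains Fay.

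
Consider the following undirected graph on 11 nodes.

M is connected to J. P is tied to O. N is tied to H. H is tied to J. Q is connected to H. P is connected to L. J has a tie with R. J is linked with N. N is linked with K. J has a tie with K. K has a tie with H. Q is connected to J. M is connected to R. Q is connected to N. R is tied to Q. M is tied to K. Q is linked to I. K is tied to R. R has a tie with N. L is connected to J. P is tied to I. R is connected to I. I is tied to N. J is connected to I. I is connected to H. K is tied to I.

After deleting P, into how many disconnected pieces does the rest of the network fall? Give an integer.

2

Without P, the remaining ties split the others into: {O}; {H, I, J, K, L, M, N, Q, R}.
That's 2 separate components.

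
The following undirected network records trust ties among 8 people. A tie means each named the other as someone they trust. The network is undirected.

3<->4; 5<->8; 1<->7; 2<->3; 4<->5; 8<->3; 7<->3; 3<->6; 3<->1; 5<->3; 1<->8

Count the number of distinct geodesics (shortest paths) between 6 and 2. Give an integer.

1

The shortest distance is 2, and the only length-2 path is 6–3–2. So there is exactly 1 shortest path.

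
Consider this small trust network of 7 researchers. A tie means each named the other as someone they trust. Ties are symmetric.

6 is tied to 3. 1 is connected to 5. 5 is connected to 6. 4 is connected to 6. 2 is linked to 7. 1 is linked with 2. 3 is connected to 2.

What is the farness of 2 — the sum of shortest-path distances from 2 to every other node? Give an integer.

Distances from 2: 1:1, 3:1, 4:3, 5:2, 6:2, 7:1.
Sum = 1 + 1 + 3 + 2 + 2 + 1 = 10.

10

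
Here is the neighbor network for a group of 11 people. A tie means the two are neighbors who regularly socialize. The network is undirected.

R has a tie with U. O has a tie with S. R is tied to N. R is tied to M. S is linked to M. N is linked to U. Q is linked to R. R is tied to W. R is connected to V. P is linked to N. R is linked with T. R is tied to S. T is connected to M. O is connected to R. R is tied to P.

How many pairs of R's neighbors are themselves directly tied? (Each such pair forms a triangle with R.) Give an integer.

5

R's neighbors: M, N, O, P, Q, S, T, U, V, and W.
Neighbor pairs that are themselves tied: R–M–S; R–M–T; R–N–P; R–N–U; R–O–S. Each forms one triangle with R, for 5 in total.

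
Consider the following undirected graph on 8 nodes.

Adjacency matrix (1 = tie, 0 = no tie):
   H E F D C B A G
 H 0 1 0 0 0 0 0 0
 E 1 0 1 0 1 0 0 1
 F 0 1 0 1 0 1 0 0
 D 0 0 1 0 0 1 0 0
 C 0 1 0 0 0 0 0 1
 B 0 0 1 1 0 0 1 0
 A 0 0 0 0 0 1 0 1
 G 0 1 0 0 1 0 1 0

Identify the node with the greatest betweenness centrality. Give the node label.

E

Unnormalized betweenness of each node: A:2, B:5/2, C:0, D:0, E:10, F:6, G:7/2, H:0.
E has the largest value, 10, making it the main broker — the node through which the most shortest paths run.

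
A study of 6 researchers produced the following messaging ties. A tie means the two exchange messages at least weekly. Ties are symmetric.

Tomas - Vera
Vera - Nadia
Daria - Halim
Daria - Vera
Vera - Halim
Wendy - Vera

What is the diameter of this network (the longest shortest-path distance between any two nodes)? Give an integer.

Eccentricity of each node (its greatest distance to any other): Daria:2, Halim:2, Nadia:2, Tomas:2, Vera:1, Wendy:2.
The maximum eccentricity is 2, realized for instance by the pair Halim–Tomas via Halim – Vera – Tomas. So the diameter is 2.

2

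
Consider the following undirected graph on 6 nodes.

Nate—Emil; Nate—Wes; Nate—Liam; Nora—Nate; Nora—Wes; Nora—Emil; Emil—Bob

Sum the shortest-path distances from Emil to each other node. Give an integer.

Distances from Emil: Bob:1, Liam:2, Nate:1, Nora:1, Wes:2.
Sum = 1 + 2 + 1 + 1 + 2 = 7.

7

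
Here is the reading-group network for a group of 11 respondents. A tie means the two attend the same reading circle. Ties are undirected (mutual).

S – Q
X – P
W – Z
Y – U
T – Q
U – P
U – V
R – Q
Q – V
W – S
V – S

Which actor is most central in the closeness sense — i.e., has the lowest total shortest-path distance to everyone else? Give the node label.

Farness (sum of distances to all others) for each node — P:29, Q:21, R:30, S:21, T:30, U:22, V:19, W:28, X:38, Y:31, Z:37.
The smallest farness is 19, for V, so V has the highest closeness.

V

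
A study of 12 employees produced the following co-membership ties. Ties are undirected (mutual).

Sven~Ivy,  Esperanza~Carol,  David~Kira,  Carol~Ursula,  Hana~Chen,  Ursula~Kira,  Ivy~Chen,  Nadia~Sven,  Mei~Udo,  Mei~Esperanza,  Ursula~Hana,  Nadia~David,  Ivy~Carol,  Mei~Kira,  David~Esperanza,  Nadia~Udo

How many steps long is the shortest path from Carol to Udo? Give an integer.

3

One shortest route is Carol – Esperanza – Mei – Udo, which uses 3 edges, and at distance 2 from Carol we only reach {Chen, David, Hana, Kira, Mei, Sven}, which does not include Udo. So d(Carol,Udo) = 3.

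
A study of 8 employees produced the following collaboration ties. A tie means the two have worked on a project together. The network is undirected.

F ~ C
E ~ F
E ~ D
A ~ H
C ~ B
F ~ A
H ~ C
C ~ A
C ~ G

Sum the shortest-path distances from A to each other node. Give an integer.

Distances from A: B:2, C:1, D:3, E:2, F:1, G:2, H:1.
Sum = 2 + 1 + 3 + 2 + 1 + 2 + 1 = 12.

12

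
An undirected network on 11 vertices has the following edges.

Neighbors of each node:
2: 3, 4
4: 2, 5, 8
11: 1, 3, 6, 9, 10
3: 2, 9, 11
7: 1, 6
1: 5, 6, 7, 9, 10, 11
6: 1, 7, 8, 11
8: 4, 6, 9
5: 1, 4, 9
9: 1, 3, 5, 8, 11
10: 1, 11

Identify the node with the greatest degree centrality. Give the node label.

1

Degrees — 1:6, 2:2, 3:3, 4:3, 5:3, 6:4, 7:2, 8:3, 9:5, 10:2, 11:5.
The maximum is 6, attained only by 1.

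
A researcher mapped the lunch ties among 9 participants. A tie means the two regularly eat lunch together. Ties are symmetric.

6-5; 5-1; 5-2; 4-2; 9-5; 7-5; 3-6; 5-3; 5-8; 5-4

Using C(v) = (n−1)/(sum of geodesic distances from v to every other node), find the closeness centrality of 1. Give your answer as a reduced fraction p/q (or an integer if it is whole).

Distances from 1: 2:2, 3:2, 4:2, 5:1, 6:2, 7:2, 8:2, 9:2. Sum = 15.
n = 9, so closeness = 8/15.

8/15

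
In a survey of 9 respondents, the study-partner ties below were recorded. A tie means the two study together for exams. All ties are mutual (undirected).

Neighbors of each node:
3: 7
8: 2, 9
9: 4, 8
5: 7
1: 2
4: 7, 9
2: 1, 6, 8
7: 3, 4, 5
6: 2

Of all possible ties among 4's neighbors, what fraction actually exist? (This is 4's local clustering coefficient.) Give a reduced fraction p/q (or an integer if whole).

4's neighbors: 7 and 9 (k = 2).
Possible neighbor pairs: C(2,2) = 1. Edges among them: none → e = 0.
Clustering(4) = 0/1.

0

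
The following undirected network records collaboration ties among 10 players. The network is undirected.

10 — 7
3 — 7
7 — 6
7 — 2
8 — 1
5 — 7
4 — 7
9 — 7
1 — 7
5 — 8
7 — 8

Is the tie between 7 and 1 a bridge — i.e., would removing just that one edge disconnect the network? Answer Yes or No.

Even without that edge, 7 still reaches 1 via 7 – 8 – 1, so the network stays connected. Not a bridge.

No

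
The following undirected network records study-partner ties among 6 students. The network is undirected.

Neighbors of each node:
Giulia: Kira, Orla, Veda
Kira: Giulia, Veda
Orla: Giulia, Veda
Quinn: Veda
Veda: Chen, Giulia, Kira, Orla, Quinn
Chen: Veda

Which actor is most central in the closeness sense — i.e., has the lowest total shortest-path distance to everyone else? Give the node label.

Veda

Farness (sum of distances to all others) for each node — Chen:9, Giulia:7, Kira:8, Orla:8, Quinn:9, Veda:5.
The smallest farness is 5, for Veda, so Veda has the highest closeness.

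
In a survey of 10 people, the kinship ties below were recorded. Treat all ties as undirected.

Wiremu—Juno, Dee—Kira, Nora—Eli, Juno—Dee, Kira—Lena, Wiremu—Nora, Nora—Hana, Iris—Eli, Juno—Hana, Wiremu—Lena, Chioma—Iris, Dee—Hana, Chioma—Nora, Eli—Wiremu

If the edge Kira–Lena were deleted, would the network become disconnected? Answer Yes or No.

No

Even without that edge, Kira still reaches Lena via Kira – Dee – Juno – Wiremu – Lena, so the network stays connected. Not a bridge.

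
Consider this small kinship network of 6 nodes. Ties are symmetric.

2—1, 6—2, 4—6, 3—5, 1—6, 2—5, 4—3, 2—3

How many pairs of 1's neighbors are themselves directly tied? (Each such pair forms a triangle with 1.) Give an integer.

1's neighbors: 2 and 6.
Neighbor pairs that are themselves tied: 1–2–6. Each forms one triangle with 1, for 1 in total.

1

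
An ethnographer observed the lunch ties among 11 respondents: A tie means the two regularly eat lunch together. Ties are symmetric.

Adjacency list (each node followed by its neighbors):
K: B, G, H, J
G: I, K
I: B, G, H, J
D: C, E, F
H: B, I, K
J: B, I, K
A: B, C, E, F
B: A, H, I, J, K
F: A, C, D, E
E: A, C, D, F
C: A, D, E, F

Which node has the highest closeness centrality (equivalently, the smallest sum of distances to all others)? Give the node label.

B

Farness (sum of distances to all others) for each node — A:17, B:16, C:22, D:29, E:22, F:22, G:28, H:22, I:21, J:22, K:21.
The smallest farness is 16, for B, so B has the highest closeness.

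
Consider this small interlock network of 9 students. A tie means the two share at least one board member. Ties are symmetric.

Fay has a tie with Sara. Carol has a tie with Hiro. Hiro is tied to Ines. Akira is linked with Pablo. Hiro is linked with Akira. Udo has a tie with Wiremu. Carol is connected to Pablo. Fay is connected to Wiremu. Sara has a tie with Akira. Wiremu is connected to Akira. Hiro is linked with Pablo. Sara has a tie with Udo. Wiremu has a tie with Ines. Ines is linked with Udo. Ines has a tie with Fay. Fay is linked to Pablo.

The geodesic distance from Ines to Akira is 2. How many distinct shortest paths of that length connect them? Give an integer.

2

The shortest distance is 2. The length-2 paths are: Ines–Wiremu–Akira; Ines–Hiro–Akira.
That gives 2 distinct shortest paths.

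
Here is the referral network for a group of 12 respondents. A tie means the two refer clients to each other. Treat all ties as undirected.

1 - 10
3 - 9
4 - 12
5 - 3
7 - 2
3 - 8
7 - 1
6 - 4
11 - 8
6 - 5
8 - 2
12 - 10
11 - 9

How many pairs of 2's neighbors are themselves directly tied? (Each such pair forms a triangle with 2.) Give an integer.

0

2's neighbors are 7 and 8, but none of them are tied to each other, so no triangle contains 2.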